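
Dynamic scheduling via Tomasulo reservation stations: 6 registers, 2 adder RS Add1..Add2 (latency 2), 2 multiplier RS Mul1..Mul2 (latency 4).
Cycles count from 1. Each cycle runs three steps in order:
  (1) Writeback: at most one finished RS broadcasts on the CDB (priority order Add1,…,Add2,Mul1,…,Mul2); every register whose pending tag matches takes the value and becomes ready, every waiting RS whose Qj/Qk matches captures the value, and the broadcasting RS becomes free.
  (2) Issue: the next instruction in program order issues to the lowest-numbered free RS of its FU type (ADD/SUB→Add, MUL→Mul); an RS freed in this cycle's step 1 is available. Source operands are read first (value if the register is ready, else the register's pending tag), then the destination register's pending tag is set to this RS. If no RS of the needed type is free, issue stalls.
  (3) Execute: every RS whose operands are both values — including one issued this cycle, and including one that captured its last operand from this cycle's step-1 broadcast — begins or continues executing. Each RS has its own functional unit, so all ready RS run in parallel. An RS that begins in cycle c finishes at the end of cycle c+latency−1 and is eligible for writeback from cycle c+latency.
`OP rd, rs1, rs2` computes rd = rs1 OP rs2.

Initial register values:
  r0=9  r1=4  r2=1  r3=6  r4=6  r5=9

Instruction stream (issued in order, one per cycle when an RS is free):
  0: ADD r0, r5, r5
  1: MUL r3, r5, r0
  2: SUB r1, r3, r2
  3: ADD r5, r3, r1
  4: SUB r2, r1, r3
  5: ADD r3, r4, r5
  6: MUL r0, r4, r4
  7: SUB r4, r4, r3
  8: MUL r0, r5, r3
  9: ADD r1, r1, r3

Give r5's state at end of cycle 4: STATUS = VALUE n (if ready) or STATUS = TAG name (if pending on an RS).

STATUS = TAG Add2

  c1: issue ADD r0<-Add1  regs: r0:Add1,r1:4,r2:1,r3:6,r4:6,r5:9
  c2: issue MUL r3<-Mul1  regs: r0:Add1,r1:4,r2:1,r3:Mul1,r4:6,r5:9
  c3: CDB Add1=18; issue SUB r1<-Add1  regs: r0:18,r1:Add1,r2:1,r3:Mul1,r4:6,r5:9
  c4: issue ADD r5<-Add2  regs: r0:18,r1:Add1,r2:1,r3:Mul1,r4:6,r5:Add2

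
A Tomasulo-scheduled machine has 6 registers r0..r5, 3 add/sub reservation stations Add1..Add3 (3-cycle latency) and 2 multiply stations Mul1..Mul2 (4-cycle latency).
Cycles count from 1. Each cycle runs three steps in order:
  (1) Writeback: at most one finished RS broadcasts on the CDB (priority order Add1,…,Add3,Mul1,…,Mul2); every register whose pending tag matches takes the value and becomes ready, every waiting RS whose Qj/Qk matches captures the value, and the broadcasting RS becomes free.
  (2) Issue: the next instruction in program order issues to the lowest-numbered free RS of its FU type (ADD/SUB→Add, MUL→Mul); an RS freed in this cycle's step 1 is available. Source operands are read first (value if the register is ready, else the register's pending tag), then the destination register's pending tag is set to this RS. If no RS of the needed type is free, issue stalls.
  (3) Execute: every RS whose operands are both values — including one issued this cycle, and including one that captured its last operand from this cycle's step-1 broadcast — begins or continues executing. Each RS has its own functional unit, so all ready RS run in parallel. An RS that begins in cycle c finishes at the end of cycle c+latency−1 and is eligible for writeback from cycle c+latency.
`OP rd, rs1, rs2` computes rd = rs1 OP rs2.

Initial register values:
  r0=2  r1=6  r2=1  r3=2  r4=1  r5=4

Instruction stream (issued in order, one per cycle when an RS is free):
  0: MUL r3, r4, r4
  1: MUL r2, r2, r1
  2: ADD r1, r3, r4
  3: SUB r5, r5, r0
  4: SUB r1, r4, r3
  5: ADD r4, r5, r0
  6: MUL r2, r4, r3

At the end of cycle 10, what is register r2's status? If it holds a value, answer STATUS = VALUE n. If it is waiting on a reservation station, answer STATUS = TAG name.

cycle 1: issue MUL r3<-Mul1 // r0:2,r1:6,r2:1,r3:Mul1,r4:1,r5:4
cycle 2: issue MUL r2<-Mul2 // r0:2,r1:6,r2:Mul2,r3:Mul1,r4:1,r5:4
cycle 3: issue ADD r1<-Add1 // r0:2,r1:Add1,r2:Mul2,r3:Mul1,r4:1,r5:4
cycle 4: issue SUB r5<-Add2 // r0:2,r1:Add1,r2:Mul2,r3:Mul1,r4:1,r5:Add2
cycle 5: CDB Mul1=1; issue SUB r1<-Add3 // r0:2,r1:Add3,r2:Mul2,r3:1,r4:1,r5:Add2
cycle 6: CDB Mul2=6; stall // r0:2,r1:Add3,r2:6,r3:1,r4:1,r5:Add2
cycle 7: CDB Add2=2; issue ADD r4<-Add2 // r0:2,r1:Add3,r2:6,r3:1,r4:Add2,r5:2
cycle 8: CDB Add1=2; issue MUL r2<-Mul1 // r0:2,r1:Add3,r2:Mul1,r3:1,r4:Add2,r5:2
cycle 9: CDB Add3=0 // r0:2,r1:0,r2:Mul1,r3:1,r4:Add2,r5:2
cycle 10: CDB Add2=4 // r0:2,r1:0,r2:Mul1,r3:1,r4:4,r5:2

STATUS = TAG Mul1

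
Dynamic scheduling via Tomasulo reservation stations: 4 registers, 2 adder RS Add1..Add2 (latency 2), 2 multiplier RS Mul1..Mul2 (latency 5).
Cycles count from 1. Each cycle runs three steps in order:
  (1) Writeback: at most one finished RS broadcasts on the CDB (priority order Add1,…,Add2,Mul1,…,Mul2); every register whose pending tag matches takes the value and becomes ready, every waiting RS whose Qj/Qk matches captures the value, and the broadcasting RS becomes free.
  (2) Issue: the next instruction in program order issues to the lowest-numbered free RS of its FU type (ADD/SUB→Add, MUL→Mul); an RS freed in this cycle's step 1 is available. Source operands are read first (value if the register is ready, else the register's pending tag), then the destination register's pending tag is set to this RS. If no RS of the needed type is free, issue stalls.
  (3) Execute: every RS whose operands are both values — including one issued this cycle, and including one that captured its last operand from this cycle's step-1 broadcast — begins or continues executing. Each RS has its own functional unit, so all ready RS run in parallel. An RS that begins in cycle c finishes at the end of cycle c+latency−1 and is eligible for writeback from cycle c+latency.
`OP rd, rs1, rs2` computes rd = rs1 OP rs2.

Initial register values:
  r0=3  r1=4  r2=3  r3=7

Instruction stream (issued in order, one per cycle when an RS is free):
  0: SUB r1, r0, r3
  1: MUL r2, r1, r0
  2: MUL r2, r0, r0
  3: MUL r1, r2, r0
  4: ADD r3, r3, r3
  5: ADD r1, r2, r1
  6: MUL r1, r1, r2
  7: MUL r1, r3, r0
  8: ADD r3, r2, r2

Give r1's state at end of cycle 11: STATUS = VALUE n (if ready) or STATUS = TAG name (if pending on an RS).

STATUS = TAG Mul2

c1: issue SUB r1<-Add1 | r0:3,r1:Add1,r2:3,r3:7
c2: issue MUL r2<-Mul1 | r0:3,r1:Add1,r2:Mul1,r3:7
c3: CDB Add1=-4; issue MUL r2<-Mul2 | r0:3,r1:-4,r2:Mul2,r3:7
c4: stall | r0:3,r1:-4,r2:Mul2,r3:7
c5: stall | r0:3,r1:-4,r2:Mul2,r3:7
c6: stall | r0:3,r1:-4,r2:Mul2,r3:7
c7: stall | r0:3,r1:-4,r2:Mul2,r3:7
c8: CDB Mul1=-12; issue MUL r1<-Mul1 | r0:3,r1:Mul1,r2:Mul2,r3:7
c9: CDB Mul2=9; issue ADD r3<-Add1 | r0:3,r1:Mul1,r2:9,r3:Add1
c10: issue ADD r1<-Add2 | r0:3,r1:Add2,r2:9,r3:Add1
c11: CDB Add1=14; issue MUL r1<-Mul2 | r0:3,r1:Mul2,r2:9,r3:14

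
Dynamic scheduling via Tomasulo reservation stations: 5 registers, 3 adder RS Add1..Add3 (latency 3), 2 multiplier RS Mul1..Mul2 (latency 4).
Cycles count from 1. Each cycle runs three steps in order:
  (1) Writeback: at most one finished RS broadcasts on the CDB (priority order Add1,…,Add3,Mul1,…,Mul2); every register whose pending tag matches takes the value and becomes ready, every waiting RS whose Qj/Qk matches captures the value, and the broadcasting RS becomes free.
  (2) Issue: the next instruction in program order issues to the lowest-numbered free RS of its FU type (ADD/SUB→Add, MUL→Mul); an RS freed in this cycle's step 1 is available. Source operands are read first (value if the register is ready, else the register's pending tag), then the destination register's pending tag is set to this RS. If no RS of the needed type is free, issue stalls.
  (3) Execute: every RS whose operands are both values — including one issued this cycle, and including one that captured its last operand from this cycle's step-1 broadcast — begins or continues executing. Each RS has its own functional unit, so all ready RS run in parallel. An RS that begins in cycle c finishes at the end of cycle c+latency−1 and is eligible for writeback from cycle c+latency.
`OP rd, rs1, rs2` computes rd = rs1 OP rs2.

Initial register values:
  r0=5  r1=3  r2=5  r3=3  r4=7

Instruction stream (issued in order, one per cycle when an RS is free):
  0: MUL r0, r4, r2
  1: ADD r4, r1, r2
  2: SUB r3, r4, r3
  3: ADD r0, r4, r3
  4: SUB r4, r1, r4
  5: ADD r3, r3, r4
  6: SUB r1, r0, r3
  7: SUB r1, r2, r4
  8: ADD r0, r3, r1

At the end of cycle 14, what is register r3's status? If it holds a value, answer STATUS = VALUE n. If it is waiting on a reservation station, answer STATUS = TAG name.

STATUS = VALUE 0

c1: issue MUL r0<-Mul1 | r0:Mul1,r1:3,r2:5,r3:3,r4:7
c2: issue ADD r4<-Add1 | r0:Mul1,r1:3,r2:5,r3:3,r4:Add1
c3: issue SUB r3<-Add2 | r0:Mul1,r1:3,r2:5,r3:Add2,r4:Add1
c4: issue ADD r0<-Add3 | r0:Add3,r1:3,r2:5,r3:Add2,r4:Add1
c5: CDB Add1=8; issue SUB r4<-Add1 | r0:Add3,r1:3,r2:5,r3:Add2,r4:Add1
c6: CDB Mul1=35; stall | r0:Add3,r1:3,r2:5,r3:Add2,r4:Add1
c7: stall | r0:Add3,r1:3,r2:5,r3:Add2,r4:Add1
c8: CDB Add1=-5; issue ADD r3<-Add1 | r0:Add3,r1:3,r2:5,r3:Add1,r4:-5
c9: CDB Add2=5; issue SUB r1<-Add2 | r0:Add3,r1:Add2,r2:5,r3:Add1,r4:-5
c10: stall | r0:Add3,r1:Add2,r2:5,r3:Add1,r4:-5
c11: stall | r0:Add3,r1:Add2,r2:5,r3:Add1,r4:-5
c12: CDB Add1=0; issue SUB r1<-Add1 | r0:Add3,r1:Add1,r2:5,r3:0,r4:-5
c13: CDB Add3=13; issue ADD r0<-Add3 | r0:Add3,r1:Add1,r2:5,r3:0,r4:-5
c14: - | r0:Add3,r1:Add1,r2:5,r3:0,r4:-5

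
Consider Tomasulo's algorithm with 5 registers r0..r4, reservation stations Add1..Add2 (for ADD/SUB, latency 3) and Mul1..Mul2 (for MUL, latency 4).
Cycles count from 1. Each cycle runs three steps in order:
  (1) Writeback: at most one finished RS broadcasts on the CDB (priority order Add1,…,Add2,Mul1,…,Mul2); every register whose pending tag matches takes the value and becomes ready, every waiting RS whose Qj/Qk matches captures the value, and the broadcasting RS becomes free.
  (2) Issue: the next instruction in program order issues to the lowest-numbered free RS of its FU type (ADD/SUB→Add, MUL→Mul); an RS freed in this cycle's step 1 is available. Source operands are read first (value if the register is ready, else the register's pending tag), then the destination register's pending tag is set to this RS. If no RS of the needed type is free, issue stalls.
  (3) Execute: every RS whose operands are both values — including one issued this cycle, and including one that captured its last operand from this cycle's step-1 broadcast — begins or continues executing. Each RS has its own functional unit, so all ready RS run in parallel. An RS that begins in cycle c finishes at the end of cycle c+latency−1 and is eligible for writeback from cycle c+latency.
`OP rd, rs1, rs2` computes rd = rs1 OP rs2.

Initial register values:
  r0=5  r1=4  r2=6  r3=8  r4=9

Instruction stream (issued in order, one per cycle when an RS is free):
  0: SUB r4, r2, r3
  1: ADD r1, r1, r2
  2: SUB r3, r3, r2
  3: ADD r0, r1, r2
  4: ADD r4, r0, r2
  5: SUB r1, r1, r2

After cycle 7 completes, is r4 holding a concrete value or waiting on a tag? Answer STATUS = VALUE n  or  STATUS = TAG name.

  c1: issue SUB r4<-Add1  regs: r0:5,r1:4,r2:6,r3:8,r4:Add1
  c2: issue ADD r1<-Add2  regs: r0:5,r1:Add2,r2:6,r3:8,r4:Add1
  c3: stall  regs: r0:5,r1:Add2,r2:6,r3:8,r4:Add1
  c4: CDB Add1=-2; issue SUB r3<-Add1  regs: r0:5,r1:Add2,r2:6,r3:Add1,r4:-2
  c5: CDB Add2=10; issue ADD r0<-Add2  regs: r0:Add2,r1:10,r2:6,r3:Add1,r4:-2
  c6: stall  regs: r0:Add2,r1:10,r2:6,r3:Add1,r4:-2
  c7: CDB Add1=2; issue ADD r4<-Add1  regs: r0:Add2,r1:10,r2:6,r3:2,r4:Add1

STATUS = TAG Add1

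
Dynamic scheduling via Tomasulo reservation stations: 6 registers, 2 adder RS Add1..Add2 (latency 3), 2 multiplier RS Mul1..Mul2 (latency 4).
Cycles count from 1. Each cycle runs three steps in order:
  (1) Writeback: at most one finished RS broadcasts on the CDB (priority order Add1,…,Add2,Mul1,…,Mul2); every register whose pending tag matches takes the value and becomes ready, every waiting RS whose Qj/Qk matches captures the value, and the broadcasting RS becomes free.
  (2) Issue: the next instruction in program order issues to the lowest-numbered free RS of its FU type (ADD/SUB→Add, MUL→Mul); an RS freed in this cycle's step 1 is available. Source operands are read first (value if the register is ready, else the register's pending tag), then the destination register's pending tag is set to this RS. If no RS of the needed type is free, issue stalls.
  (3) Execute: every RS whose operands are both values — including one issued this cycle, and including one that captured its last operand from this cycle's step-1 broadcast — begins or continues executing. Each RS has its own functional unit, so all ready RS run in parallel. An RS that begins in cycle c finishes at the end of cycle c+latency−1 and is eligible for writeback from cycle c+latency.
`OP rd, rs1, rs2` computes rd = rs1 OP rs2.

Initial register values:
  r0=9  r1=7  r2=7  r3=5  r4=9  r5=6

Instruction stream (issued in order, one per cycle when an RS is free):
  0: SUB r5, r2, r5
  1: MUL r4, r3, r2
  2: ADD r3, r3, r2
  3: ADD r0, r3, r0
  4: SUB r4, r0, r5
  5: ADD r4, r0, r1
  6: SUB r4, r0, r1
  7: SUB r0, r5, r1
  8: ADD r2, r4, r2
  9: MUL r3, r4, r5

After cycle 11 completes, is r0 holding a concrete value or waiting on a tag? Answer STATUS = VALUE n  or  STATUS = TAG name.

c1: issue SUB r5<-Add1 | r0:9,r1:7,r2:7,r3:5,r4:9,r5:Add1
c2: issue MUL r4<-Mul1 | r0:9,r1:7,r2:7,r3:5,r4:Mul1,r5:Add1
c3: issue ADD r3<-Add2 | r0:9,r1:7,r2:7,r3:Add2,r4:Mul1,r5:Add1
c4: CDB Add1=1; issue ADD r0<-Add1 | r0:Add1,r1:7,r2:7,r3:Add2,r4:Mul1,r5:1
c5: stall | r0:Add1,r1:7,r2:7,r3:Add2,r4:Mul1,r5:1
c6: CDB Add2=12; issue SUB r4<-Add2 | r0:Add1,r1:7,r2:7,r3:12,r4:Add2,r5:1
c7: CDB Mul1=35; stall | r0:Add1,r1:7,r2:7,r3:12,r4:Add2,r5:1
c8: stall | r0:Add1,r1:7,r2:7,r3:12,r4:Add2,r5:1
c9: CDB Add1=21; issue ADD r4<-Add1 | r0:21,r1:7,r2:7,r3:12,r4:Add1,r5:1
c10: stall | r0:21,r1:7,r2:7,r3:12,r4:Add1,r5:1
c11: stall | r0:21,r1:7,r2:7,r3:12,r4:Add1,r5:1

STATUS = VALUE 21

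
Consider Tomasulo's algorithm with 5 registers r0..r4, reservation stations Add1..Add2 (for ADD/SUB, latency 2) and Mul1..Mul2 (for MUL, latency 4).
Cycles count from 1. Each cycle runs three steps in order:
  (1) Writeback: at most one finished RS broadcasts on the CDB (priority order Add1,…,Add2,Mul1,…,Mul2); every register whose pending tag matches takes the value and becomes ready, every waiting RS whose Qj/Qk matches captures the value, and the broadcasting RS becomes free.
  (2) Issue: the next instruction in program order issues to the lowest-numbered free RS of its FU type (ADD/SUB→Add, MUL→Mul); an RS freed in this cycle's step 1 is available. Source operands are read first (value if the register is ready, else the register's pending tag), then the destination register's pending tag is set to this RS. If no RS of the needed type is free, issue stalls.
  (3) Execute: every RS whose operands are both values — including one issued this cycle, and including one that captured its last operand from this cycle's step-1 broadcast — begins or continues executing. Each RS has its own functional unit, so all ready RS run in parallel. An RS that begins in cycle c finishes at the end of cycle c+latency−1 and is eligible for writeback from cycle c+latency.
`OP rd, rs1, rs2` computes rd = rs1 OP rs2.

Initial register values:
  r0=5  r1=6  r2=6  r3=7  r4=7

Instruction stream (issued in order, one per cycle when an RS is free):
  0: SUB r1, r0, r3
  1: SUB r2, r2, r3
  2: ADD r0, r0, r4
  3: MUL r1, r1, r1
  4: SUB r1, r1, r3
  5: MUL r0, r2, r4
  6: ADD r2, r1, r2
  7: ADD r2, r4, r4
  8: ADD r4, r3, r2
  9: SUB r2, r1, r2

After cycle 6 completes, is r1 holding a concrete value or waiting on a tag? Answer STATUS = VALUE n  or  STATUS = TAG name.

STATUS = TAG Add1

  c1: issue SUB r1<-Add1  regs: r0:5,r1:Add1,r2:6,r3:7,r4:7
  c2: issue SUB r2<-Add2  regs: r0:5,r1:Add1,r2:Add2,r3:7,r4:7
  c3: CDB Add1=-2; issue ADD r0<-Add1  regs: r0:Add1,r1:-2,r2:Add2,r3:7,r4:7
  c4: CDB Add2=-1; issue MUL r1<-Mul1  regs: r0:Add1,r1:Mul1,r2:-1,r3:7,r4:7
  c5: CDB Add1=12; issue SUB r1<-Add1  regs: r0:12,r1:Add1,r2:-1,r3:7,r4:7
  c6: issue MUL r0<-Mul2  regs: r0:Mul2,r1:Add1,r2:-1,r3:7,r4:7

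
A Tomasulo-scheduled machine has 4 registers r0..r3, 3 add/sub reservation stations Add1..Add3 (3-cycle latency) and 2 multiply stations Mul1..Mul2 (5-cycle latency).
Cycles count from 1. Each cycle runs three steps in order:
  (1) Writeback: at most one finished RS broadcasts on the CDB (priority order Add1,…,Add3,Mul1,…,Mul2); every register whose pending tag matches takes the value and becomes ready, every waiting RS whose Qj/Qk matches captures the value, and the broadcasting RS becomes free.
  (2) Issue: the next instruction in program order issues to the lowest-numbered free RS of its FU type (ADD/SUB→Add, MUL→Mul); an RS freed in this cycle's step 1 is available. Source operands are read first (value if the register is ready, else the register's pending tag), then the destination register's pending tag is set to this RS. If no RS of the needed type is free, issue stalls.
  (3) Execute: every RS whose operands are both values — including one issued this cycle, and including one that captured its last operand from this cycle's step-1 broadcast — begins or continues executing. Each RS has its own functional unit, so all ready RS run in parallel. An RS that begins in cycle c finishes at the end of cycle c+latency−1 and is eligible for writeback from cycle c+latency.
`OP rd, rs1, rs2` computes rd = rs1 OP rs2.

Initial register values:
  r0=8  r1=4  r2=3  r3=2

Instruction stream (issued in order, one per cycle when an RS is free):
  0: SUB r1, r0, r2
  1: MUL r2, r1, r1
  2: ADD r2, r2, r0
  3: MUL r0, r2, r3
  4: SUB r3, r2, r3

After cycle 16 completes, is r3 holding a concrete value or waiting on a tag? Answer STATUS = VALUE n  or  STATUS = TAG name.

cycle 1: issue SUB r1<-Add1 // r0:8,r1:Add1,r2:3,r3:2
cycle 2: issue MUL r2<-Mul1 // r0:8,r1:Add1,r2:Mul1,r3:2
cycle 3: issue ADD r2<-Add2 // r0:8,r1:Add1,r2:Add2,r3:2
cycle 4: CDB Add1=5; issue MUL r0<-Mul2 // r0:Mul2,r1:5,r2:Add2,r3:2
cycle 5: issue SUB r3<-Add1 // r0:Mul2,r1:5,r2:Add2,r3:Add1
cycle 6: - // r0:Mul2,r1:5,r2:Add2,r3:Add1
cycle 7: - // r0:Mul2,r1:5,r2:Add2,r3:Add1
cycle 8: - // r0:Mul2,r1:5,r2:Add2,r3:Add1
cycle 9: CDB Mul1=25 // r0:Mul2,r1:5,r2:Add2,r3:Add1
cycle 10: - // r0:Mul2,r1:5,r2:Add2,r3:Add1
cycle 11: - // r0:Mul2,r1:5,r2:Add2,r3:Add1
cycle 12: CDB Add2=33 // r0:Mul2,r1:5,r2:33,r3:Add1
cycle 13: - // r0:Mul2,r1:5,r2:33,r3:Add1
cycle 14: - // r0:Mul2,r1:5,r2:33,r3:Add1
cycle 15: CDB Add1=31 // r0:Mul2,r1:5,r2:33,r3:31
cycle 16: - // r0:Mul2,r1:5,r2:33,r3:31

STATUS = VALUE 31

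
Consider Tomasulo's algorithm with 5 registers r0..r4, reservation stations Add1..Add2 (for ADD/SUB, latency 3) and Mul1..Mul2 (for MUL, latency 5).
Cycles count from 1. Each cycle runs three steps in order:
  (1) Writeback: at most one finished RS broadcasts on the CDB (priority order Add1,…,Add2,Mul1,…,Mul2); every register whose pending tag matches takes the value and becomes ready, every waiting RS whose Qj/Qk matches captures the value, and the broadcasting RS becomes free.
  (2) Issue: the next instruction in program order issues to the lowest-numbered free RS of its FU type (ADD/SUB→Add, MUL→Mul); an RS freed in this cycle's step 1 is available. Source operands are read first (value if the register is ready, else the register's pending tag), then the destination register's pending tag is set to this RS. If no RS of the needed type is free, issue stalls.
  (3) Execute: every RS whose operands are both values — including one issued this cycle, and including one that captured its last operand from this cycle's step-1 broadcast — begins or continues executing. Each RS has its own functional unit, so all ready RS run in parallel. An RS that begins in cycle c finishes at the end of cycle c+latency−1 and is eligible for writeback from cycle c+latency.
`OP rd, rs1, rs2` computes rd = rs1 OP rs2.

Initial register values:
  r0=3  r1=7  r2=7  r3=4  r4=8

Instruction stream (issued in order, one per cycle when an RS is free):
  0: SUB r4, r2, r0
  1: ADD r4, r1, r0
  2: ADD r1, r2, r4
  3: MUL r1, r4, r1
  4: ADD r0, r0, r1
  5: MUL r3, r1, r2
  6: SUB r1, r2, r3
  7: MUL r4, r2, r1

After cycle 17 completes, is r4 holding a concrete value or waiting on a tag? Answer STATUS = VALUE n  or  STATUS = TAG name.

  c1: issue SUB r4<-Add1  regs: r0:3,r1:7,r2:7,r3:4,r4:Add1
  c2: issue ADD r4<-Add2  regs: r0:3,r1:7,r2:7,r3:4,r4:Add2
  c3: stall  regs: r0:3,r1:7,r2:7,r3:4,r4:Add2
  c4: CDB Add1=4; issue ADD r1<-Add1  regs: r0:3,r1:Add1,r2:7,r3:4,r4:Add2
  c5: CDB Add2=10; issue MUL r1<-Mul1  regs: r0:3,r1:Mul1,r2:7,r3:4,r4:10
  c6: issue ADD r0<-Add2  regs: r0:Add2,r1:Mul1,r2:7,r3:4,r4:10
  c7: issue MUL r3<-Mul2  regs: r0:Add2,r1:Mul1,r2:7,r3:Mul2,r4:10
  c8: CDB Add1=17; issue SUB r1<-Add1  regs: r0:Add2,r1:Add1,r2:7,r3:Mul2,r4:10
  c9: stall  regs: r0:Add2,r1:Add1,r2:7,r3:Mul2,r4:10
  c10: stall  regs: r0:Add2,r1:Add1,r2:7,r3:Mul2,r4:10
  c11: stall  regs: r0:Add2,r1:Add1,r2:7,r3:Mul2,r4:10
  c12: stall  regs: r0:Add2,r1:Add1,r2:7,r3:Mul2,r4:10
  c13: CDB Mul1=170; issue MUL r4<-Mul1  regs: r0:Add2,r1:Add1,r2:7,r3:Mul2,r4:Mul1
  c14: -  regs: r0:Add2,r1:Add1,r2:7,r3:Mul2,r4:Mul1
  c15: -  regs: r0:Add2,r1:Add1,r2:7,r3:Mul2,r4:Mul1
  c16: CDB Add2=173  regs: r0:173,r1:Add1,r2:7,r3:Mul2,r4:Mul1
  c17: -  regs: r0:173,r1:Add1,r2:7,r3:Mul2,r4:Mul1

STATUS = TAG Mul1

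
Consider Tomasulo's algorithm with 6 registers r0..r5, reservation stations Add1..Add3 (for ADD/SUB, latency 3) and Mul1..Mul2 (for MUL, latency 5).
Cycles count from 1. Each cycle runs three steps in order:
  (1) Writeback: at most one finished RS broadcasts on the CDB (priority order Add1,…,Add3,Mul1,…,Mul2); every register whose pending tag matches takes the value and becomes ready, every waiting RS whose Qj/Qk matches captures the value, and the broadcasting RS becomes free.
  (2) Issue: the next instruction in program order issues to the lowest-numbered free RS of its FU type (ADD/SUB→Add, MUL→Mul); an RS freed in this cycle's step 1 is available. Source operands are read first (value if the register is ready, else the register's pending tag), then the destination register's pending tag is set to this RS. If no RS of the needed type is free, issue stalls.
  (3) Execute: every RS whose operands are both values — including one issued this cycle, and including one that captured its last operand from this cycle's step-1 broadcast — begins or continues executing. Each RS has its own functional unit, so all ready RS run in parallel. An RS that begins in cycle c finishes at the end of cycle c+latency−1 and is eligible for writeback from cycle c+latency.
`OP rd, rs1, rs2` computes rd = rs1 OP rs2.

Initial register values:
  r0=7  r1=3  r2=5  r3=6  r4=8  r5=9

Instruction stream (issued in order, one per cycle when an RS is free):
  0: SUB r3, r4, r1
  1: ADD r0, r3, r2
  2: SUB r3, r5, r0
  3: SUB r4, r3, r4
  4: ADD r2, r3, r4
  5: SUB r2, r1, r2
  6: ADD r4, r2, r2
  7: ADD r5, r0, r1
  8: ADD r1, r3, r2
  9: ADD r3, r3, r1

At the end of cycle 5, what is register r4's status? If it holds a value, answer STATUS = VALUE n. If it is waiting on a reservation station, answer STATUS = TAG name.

STATUS = TAG Add1

c1: issue SUB r3<-Add1 | r0:7,r1:3,r2:5,r3:Add1,r4:8,r5:9
c2: issue ADD r0<-Add2 | r0:Add2,r1:3,r2:5,r3:Add1,r4:8,r5:9
c3: issue SUB r3<-Add3 | r0:Add2,r1:3,r2:5,r3:Add3,r4:8,r5:9
c4: CDB Add1=5; issue SUB r4<-Add1 | r0:Add2,r1:3,r2:5,r3:Add3,r4:Add1,r5:9
c5: stall | r0:Add2,r1:3,r2:5,r3:Add3,r4:Add1,r5:9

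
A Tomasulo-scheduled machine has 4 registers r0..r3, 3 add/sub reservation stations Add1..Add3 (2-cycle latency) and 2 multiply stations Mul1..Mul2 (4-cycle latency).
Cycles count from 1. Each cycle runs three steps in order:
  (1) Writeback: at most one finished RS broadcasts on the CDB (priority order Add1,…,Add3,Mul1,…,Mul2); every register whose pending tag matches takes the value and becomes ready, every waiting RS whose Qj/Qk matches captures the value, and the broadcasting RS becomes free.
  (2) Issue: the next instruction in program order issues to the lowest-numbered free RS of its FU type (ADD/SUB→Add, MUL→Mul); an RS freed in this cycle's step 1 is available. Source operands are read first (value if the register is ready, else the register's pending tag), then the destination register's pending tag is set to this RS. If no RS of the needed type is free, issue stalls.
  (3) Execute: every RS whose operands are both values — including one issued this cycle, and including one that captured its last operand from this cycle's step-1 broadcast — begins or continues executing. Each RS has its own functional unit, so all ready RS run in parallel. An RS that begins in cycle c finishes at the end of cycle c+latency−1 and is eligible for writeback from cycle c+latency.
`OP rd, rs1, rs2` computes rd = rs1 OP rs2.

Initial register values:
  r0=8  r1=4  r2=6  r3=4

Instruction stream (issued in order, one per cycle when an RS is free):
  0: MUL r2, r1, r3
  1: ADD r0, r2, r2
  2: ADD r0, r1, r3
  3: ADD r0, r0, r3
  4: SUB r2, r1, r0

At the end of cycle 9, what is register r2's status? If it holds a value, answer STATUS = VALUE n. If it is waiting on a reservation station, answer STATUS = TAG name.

  c1: issue MUL r2<-Mul1  regs: r0:8,r1:4,r2:Mul1,r3:4
  c2: issue ADD r0<-Add1  regs: r0:Add1,r1:4,r2:Mul1,r3:4
  c3: issue ADD r0<-Add2  regs: r0:Add2,r1:4,r2:Mul1,r3:4
  c4: issue ADD r0<-Add3  regs: r0:Add3,r1:4,r2:Mul1,r3:4
  c5: CDB Add2=8; issue SUB r2<-Add2  regs: r0:Add3,r1:4,r2:Add2,r3:4
  c6: CDB Mul1=16  regs: r0:Add3,r1:4,r2:Add2,r3:4
  c7: CDB Add3=12  regs: r0:12,r1:4,r2:Add2,r3:4
  c8: CDB Add1=32  regs: r0:12,r1:4,r2:Add2,r3:4
  c9: CDB Add2=-8  regs: r0:12,r1:4,r2:-8,r3:4

STATUS = VALUE -8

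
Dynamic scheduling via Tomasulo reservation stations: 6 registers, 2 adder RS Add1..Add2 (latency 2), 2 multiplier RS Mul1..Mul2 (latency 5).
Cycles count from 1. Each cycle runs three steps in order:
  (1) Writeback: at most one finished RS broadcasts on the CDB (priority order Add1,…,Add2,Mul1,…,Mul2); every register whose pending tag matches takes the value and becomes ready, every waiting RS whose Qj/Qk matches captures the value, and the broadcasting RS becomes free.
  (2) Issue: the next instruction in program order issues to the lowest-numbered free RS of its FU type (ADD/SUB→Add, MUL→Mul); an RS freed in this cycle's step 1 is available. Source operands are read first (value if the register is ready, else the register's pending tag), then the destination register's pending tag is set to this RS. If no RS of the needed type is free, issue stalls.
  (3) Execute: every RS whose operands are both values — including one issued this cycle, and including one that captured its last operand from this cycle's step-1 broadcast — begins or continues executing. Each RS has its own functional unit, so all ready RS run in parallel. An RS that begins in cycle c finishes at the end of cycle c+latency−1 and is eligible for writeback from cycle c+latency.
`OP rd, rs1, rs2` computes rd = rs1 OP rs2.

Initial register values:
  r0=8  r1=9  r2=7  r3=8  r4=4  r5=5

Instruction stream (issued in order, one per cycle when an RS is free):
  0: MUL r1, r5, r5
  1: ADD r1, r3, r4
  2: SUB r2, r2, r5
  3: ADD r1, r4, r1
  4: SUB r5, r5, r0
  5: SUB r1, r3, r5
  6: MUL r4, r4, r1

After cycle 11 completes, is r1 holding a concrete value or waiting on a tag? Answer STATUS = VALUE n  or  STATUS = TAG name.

cycle 1: issue MUL r1<-Mul1 // r0:8,r1:Mul1,r2:7,r3:8,r4:4,r5:5
cycle 2: issue ADD r1<-Add1 // r0:8,r1:Add1,r2:7,r3:8,r4:4,r5:5
cycle 3: issue SUB r2<-Add2 // r0:8,r1:Add1,r2:Add2,r3:8,r4:4,r5:5
cycle 4: CDB Add1=12; issue ADD r1<-Add1 // r0:8,r1:Add1,r2:Add2,r3:8,r4:4,r5:5
cycle 5: CDB Add2=2; issue SUB r5<-Add2 // r0:8,r1:Add1,r2:2,r3:8,r4:4,r5:Add2
cycle 6: CDB Add1=16; issue SUB r1<-Add1 // r0:8,r1:Add1,r2:2,r3:8,r4:4,r5:Add2
cycle 7: CDB Add2=-3; issue MUL r4<-Mul2 // r0:8,r1:Add1,r2:2,r3:8,r4:Mul2,r5:-3
cycle 8: CDB Mul1=25 // r0:8,r1:Add1,r2:2,r3:8,r4:Mul2,r5:-3
cycle 9: CDB Add1=11 // r0:8,r1:11,r2:2,r3:8,r4:Mul2,r5:-3
cycle 10: - // r0:8,r1:11,r2:2,r3:8,r4:Mul2,r5:-3
cycle 11: - // r0:8,r1:11,r2:2,r3:8,r4:Mul2,r5:-3

STATUS = VALUE 11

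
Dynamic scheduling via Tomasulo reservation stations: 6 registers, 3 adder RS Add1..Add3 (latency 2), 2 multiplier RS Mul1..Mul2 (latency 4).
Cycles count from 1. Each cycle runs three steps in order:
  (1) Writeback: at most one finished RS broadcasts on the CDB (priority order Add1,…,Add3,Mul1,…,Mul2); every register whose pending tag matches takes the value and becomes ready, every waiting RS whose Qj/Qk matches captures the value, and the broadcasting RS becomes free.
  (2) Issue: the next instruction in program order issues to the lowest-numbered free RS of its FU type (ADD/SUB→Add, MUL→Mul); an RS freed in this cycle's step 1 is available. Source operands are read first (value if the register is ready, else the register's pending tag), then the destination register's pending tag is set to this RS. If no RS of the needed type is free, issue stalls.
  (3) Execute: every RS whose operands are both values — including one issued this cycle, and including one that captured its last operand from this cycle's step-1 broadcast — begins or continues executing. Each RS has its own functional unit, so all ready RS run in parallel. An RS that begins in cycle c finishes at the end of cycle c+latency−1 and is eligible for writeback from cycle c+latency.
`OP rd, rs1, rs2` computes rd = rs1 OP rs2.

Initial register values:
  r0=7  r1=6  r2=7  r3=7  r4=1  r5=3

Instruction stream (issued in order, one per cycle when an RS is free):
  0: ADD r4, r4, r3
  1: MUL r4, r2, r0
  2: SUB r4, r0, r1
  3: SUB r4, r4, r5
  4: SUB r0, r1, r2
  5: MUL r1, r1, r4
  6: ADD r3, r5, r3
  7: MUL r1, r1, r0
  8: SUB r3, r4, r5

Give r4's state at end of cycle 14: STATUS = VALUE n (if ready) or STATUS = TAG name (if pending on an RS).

cycle 1: issue ADD r4<-Add1 // r0:7,r1:6,r2:7,r3:7,r4:Add1,r5:3
cycle 2: issue MUL r4<-Mul1 // r0:7,r1:6,r2:7,r3:7,r4:Mul1,r5:3
cycle 3: CDB Add1=8; issue SUB r4<-Add1 // r0:7,r1:6,r2:7,r3:7,r4:Add1,r5:3
cycle 4: issue SUB r4<-Add2 // r0:7,r1:6,r2:7,r3:7,r4:Add2,r5:3
cycle 5: CDB Add1=1; issue SUB r0<-Add1 // r0:Add1,r1:6,r2:7,r3:7,r4:Add2,r5:3
cycle 6: CDB Mul1=49; issue MUL r1<-Mul1 // r0:Add1,r1:Mul1,r2:7,r3:7,r4:Add2,r5:3
cycle 7: CDB Add1=-1; issue ADD r3<-Add1 // r0:-1,r1:Mul1,r2:7,r3:Add1,r4:Add2,r5:3
cycle 8: CDB Add2=-2; issue MUL r1<-Mul2 // r0:-1,r1:Mul2,r2:7,r3:Add1,r4:-2,r5:3
cycle 9: CDB Add1=10; issue SUB r3<-Add1 // r0:-1,r1:Mul2,r2:7,r3:Add1,r4:-2,r5:3
cycle 10: - // r0:-1,r1:Mul2,r2:7,r3:Add1,r4:-2,r5:3
cycle 11: CDB Add1=-5 // r0:-1,r1:Mul2,r2:7,r3:-5,r4:-2,r5:3
cycle 12: CDB Mul1=-12 // r0:-1,r1:Mul2,r2:7,r3:-5,r4:-2,r5:3
cycle 13: - // r0:-1,r1:Mul2,r2:7,r3:-5,r4:-2,r5:3
cycle 14: - // r0:-1,r1:Mul2,r2:7,r3:-5,r4:-2,r5:3

STATUS = VALUE -2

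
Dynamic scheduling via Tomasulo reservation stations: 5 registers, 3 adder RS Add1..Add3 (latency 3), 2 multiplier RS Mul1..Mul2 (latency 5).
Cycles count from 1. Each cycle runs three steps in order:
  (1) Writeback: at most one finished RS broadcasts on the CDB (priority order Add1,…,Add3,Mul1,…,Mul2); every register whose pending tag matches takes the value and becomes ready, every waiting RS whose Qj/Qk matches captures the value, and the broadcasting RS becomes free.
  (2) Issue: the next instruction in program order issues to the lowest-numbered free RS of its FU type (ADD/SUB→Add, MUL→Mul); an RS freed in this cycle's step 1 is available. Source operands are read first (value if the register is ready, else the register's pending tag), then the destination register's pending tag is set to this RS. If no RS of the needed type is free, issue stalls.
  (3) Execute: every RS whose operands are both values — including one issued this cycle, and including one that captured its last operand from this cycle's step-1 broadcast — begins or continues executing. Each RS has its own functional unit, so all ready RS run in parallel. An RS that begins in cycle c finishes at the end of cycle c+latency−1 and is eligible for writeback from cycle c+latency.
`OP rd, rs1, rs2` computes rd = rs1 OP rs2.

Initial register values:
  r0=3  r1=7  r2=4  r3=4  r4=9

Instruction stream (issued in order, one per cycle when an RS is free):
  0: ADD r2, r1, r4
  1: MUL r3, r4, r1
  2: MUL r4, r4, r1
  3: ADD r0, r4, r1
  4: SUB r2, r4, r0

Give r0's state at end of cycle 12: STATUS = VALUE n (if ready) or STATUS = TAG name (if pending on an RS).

cycle 1: issue ADD r2<-Add1 // r0:3,r1:7,r2:Add1,r3:4,r4:9
cycle 2: issue MUL r3<-Mul1 // r0:3,r1:7,r2:Add1,r3:Mul1,r4:9
cycle 3: issue MUL r4<-Mul2 // r0:3,r1:7,r2:Add1,r3:Mul1,r4:Mul2
cycle 4: CDB Add1=16; issue ADD r0<-Add1 // r0:Add1,r1:7,r2:16,r3:Mul1,r4:Mul2
cycle 5: issue SUB r2<-Add2 // r0:Add1,r1:7,r2:Add2,r3:Mul1,r4:Mul2
cycle 6: - // r0:Add1,r1:7,r2:Add2,r3:Mul1,r4:Mul2
cycle 7: CDB Mul1=63 // r0:Add1,r1:7,r2:Add2,r3:63,r4:Mul2
cycle 8: CDB Mul2=63 // r0:Add1,r1:7,r2:Add2,r3:63,r4:63
cycle 9: - // r0:Add1,r1:7,r2:Add2,r3:63,r4:63
cycle 10: - // r0:Add1,r1:7,r2:Add2,r3:63,r4:63
cycle 11: CDB Add1=70 // r0:70,r1:7,r2:Add2,r3:63,r4:63
cycle 12: - // r0:70,r1:7,r2:Add2,r3:63,r4:63

STATUS = VALUE 70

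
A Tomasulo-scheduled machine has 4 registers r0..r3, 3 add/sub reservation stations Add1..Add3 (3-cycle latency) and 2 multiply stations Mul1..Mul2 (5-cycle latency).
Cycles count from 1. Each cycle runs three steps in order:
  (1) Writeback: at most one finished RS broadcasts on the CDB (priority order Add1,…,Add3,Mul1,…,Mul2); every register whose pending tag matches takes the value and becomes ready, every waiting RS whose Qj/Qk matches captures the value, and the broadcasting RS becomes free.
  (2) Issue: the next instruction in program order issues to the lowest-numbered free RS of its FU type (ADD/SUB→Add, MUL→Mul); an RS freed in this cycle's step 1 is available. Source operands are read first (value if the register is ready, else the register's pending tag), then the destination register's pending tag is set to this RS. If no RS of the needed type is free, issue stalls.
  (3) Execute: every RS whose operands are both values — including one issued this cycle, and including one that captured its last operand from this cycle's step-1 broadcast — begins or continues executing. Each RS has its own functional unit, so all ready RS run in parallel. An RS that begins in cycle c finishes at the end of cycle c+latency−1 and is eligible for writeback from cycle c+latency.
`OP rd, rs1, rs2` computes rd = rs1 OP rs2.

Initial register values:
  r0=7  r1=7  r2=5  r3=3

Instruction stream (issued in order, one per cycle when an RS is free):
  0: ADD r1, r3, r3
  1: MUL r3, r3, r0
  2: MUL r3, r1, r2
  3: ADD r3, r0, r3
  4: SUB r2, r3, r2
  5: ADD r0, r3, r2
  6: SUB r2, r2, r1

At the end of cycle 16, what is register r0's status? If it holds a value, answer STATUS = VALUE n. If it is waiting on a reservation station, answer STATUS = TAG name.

STATUS = TAG Add3

c1: issue ADD r1<-Add1 | r0:7,r1:Add1,r2:5,r3:3
c2: issue MUL r3<-Mul1 | r0:7,r1:Add1,r2:5,r3:Mul1
c3: issue MUL r3<-Mul2 | r0:7,r1:Add1,r2:5,r3:Mul2
c4: CDB Add1=6; issue ADD r3<-Add1 | r0:7,r1:6,r2:5,r3:Add1
c5: issue SUB r2<-Add2 | r0:7,r1:6,r2:Add2,r3:Add1
c6: issue ADD r0<-Add3 | r0:Add3,r1:6,r2:Add2,r3:Add1
c7: CDB Mul1=21; stall | r0:Add3,r1:6,r2:Add2,r3:Add1
c8: stall | r0:Add3,r1:6,r2:Add2,r3:Add1
c9: CDB Mul2=30; stall | r0:Add3,r1:6,r2:Add2,r3:Add1
c10: stall | r0:Add3,r1:6,r2:Add2,r3:Add1
c11: stall | r0:Add3,r1:6,r2:Add2,r3:Add1
c12: CDB Add1=37; issue SUB r2<-Add1 | r0:Add3,r1:6,r2:Add1,r3:37
c13: - | r0:Add3,r1:6,r2:Add1,r3:37
c14: - | r0:Add3,r1:6,r2:Add1,r3:37
c15: CDB Add2=32 | r0:Add3,r1:6,r2:Add1,r3:37
c16: - | r0:Add3,r1:6,r2:Add1,r3:37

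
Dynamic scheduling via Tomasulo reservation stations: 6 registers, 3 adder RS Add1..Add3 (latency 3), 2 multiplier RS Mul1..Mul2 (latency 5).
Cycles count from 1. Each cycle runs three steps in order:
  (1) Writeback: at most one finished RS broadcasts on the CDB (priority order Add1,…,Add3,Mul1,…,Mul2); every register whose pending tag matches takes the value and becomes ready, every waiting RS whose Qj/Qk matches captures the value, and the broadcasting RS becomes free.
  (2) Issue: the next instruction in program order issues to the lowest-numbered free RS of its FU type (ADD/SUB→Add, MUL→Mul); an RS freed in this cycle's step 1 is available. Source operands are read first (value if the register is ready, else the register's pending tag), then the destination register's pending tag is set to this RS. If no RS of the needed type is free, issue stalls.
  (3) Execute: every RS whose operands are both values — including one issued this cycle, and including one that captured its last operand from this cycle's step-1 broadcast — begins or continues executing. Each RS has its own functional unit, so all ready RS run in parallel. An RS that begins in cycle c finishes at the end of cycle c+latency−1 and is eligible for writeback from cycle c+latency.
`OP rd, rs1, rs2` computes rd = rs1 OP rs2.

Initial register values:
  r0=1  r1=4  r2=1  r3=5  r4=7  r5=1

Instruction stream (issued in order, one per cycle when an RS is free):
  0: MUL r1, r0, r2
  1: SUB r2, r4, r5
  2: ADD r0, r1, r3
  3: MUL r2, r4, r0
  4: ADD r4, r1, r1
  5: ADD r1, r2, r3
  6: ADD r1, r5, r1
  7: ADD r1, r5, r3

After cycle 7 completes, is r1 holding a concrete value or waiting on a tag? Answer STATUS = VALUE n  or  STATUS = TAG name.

cycle 1: issue MUL r1<-Mul1 // r0:1,r1:Mul1,r2:1,r3:5,r4:7,r5:1
cycle 2: issue SUB r2<-Add1 // r0:1,r1:Mul1,r2:Add1,r3:5,r4:7,r5:1
cycle 3: issue ADD r0<-Add2 // r0:Add2,r1:Mul1,r2:Add1,r3:5,r4:7,r5:1
cycle 4: issue MUL r2<-Mul2 // r0:Add2,r1:Mul1,r2:Mul2,r3:5,r4:7,r5:1
cycle 5: CDB Add1=6; issue ADD r4<-Add1 // r0:Add2,r1:Mul1,r2:Mul2,r3:5,r4:Add1,r5:1
cycle 6: CDB Mul1=1; issue ADD r1<-Add3 // r0:Add2,r1:Add3,r2:Mul2,r3:5,r4:Add1,r5:1
cycle 7: stall // r0:Add2,r1:Add3,r2:Mul2,r3:5,r4:Add1,r5:1

STATUS = TAG Add3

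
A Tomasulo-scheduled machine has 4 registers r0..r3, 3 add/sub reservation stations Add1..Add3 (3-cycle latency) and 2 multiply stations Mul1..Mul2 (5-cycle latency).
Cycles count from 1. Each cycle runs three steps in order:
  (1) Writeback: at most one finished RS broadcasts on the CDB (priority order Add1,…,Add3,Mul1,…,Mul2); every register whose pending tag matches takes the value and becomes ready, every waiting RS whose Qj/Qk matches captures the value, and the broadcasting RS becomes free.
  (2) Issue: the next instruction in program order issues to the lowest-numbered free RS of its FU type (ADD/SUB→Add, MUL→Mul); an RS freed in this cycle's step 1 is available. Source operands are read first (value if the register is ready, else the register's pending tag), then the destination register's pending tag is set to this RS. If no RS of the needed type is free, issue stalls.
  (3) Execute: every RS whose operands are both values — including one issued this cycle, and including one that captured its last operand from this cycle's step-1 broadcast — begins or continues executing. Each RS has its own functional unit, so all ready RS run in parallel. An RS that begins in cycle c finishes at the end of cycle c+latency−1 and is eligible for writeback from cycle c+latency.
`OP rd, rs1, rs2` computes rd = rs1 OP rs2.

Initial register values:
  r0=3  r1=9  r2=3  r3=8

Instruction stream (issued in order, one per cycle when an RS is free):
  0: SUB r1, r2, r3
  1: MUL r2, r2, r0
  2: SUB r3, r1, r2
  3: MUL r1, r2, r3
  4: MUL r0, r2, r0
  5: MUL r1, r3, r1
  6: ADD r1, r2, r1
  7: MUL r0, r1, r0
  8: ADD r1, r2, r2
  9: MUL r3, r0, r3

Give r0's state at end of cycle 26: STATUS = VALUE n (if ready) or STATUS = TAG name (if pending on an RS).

  c1: issue SUB r1<-Add1  regs: r0:3,r1:Add1,r2:3,r3:8
  c2: issue MUL r2<-Mul1  regs: r0:3,r1:Add1,r2:Mul1,r3:8
  c3: issue SUB r3<-Add2  regs: r0:3,r1:Add1,r2:Mul1,r3:Add2
  c4: CDB Add1=-5; issue MUL r1<-Mul2  regs: r0:3,r1:Mul2,r2:Mul1,r3:Add2
  c5: stall  regs: r0:3,r1:Mul2,r2:Mul1,r3:Add2
  c6: stall  regs: r0:3,r1:Mul2,r2:Mul1,r3:Add2
  c7: CDB Mul1=9; issue MUL r0<-Mul1  regs: r0:Mul1,r1:Mul2,r2:9,r3:Add2
  c8: stall  regs: r0:Mul1,r1:Mul2,r2:9,r3:Add2
  c9: stall  regs: r0:Mul1,r1:Mul2,r2:9,r3:Add2
  c10: CDB Add2=-14; stall  regs: r0:Mul1,r1:Mul2,r2:9,r3:-14
  c11: stall  regs: r0:Mul1,r1:Mul2,r2:9,r3:-14
  c12: CDB Mul1=27; issue MUL r1<-Mul1  regs: r0:27,r1:Mul1,r2:9,r3:-14
  c13: issue ADD r1<-Add1  regs: r0:27,r1:Add1,r2:9,r3:-14
  c14: stall  regs: r0:27,r1:Add1,r2:9,r3:-14
  c15: CDB Mul2=-126; issue MUL r0<-Mul2  regs: r0:Mul2,r1:Add1,r2:9,r3:-14
  c16: issue ADD r1<-Add2  regs: r0:Mul2,r1:Add2,r2:9,r3:-14
  c17: stall  regs: r0:Mul2,r1:Add2,r2:9,r3:-14
  c18: stall  regs: r0:Mul2,r1:Add2,r2:9,r3:-14
  c19: CDB Add2=18; stall  regs: r0:Mul2,r1:18,r2:9,r3:-14
  c20: CDB Mul1=1764; issue MUL r3<-Mul1  regs: r0:Mul2,r1:18,r2:9,r3:Mul1
  c21: -  regs: r0:Mul2,r1:18,r2:9,r3:Mul1
  c22: -  regs: r0:Mul2,r1:18,r2:9,r3:Mul1
  c23: CDB Add1=1773  regs: r0:Mul2,r1:18,r2:9,r3:Mul1
  c24: -  regs: r0:Mul2,r1:18,r2:9,r3:Mul1
  c25: -  regs: r0:Mul2,r1:18,r2:9,r3:Mul1
  c26: -  regs: r0:Mul2,r1:18,r2:9,r3:Mul1

STATUS = TAG Mul2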